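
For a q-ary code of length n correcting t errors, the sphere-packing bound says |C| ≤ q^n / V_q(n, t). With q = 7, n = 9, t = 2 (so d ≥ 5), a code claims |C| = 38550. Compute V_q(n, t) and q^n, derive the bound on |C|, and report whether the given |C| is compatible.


V_q(n, t) = 1351, q^n = 40353607, Hamming bound = 29869, |C| = 38550 > bound (violated).

Step 1: Compute V_q(n, t) = Σ_{j=0}^2 C(n, j) (q−1)^j.
  j = 0: C(9,0)·(6)^0 = 1·1 = 1.
  j = 1: C(9,1)·(6)^1 = 9·6 = 54.
  j = 2: C(9,2)·(6)^2 = 36·36 = 1296.
  V_q(n, t) = 1 + 54 + 1296 = 1351.
Step 2: q^n = 7^9 = 40353607.
Step 3: Hamming bound ⌊q^n / V_q(n,t)⌋ = ⌊40353607/1351⌋ = 29869.
Step 4: Compare |C| = 38550 to 29869: violated.
The claimed |C| lies above the Hamming bound, so no 7-ary code of length 9 with d ≥ 5 can have 38550 codewords.


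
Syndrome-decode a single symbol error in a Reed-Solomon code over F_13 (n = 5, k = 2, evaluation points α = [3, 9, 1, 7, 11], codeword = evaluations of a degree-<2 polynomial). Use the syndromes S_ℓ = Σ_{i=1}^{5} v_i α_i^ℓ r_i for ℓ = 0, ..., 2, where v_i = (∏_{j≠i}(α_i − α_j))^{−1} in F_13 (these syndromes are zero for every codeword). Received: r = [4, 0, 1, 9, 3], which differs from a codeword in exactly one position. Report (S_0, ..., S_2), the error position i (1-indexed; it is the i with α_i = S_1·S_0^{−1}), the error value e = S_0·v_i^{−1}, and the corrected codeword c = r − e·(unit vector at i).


S = (9, 11, 12), error at position 4, error magnitude e = 12, c = [4, 0, 1, 10, 3].

Step 1: column multipliers v_i = (∏_{j≠i}(α_i − α_j))^{−1} mod 13.
  i = 1 (α = 3): (3−9)(3−1)(3−7)(3−11) = (−6)·2·(−4)·(−8) = −384 ≡ 6, so v_1 = 6^{−1} = 11 (mod 13).
  i = 2 (α = 9): (9−3)(9−1)(9−7)(9−11) = 6·8·2·(−2) = −192 ≡ 3, so v_2 = 3^{−1} = 9 (mod 13).
  i = 3 (α = 1): (1−3)(1−9)(1−7)(1−11) = (−2)·(−8)·(−6)·(−10) = 960 ≡ 11, so v_3 = 11^{−1} = 6 (mod 13).
  i = 4 (α = 7): (7−3)(7−9)(7−1)(7−11) = 4·(−2)·6·(−4) = 192 ≡ 10, so v_4 = 10^{−1} = 4 (mod 13).
  i = 5 (α = 11): (11−3)(11−9)(11−1)(11−7) = 8·2·10·4 = 640 ≡ 3, so v_5 = 3^{−1} = 9 (mod 13).
  v = [11, 9, 6, 4, 9].
Step 2: syndromes of r = [4, 0, 1, 9, 3] (all sums mod 13).
  S_0 = Σ v_i r_i = 11·4 + 9·0 + 6·1 + 4·9 + 9·3 = 113 ≡ 9.
  S_1 = Σ v_i α_i r_i = 11·3·4 + 9·9·0 + 6·1·1 + 4·7·9 + 9·11·3 = 687 ≡ 11.
  α_i^2 mod 13 = [9, 3, 1, 10, 4].
  S_2 = Σ v_i α_i^2 r_i = 11·9·4 + 9·3·0 + 6·1·1 + 4·10·9 + 9·4·3 = 870 ≡ 12.
  S = (9, 11, 12) ≠ 0, so r is not a codeword (an error is present).
Step 3: locate the error. For a single error e at position i, S_ℓ = v_i·e·α_i^ℓ, so α_err = S_1/S_0.
  S_0^{−1} = 9^{−1} = 3 (mod 13), so α_err = 11·3 = 33 ≡ 7 = α_4. Error position i = 4.
  Consistency check: S_2/S_1 = 12·6 = 72 ≡ 7 = α_err ✓ (single-error assumption holds).
Step 4: error magnitude e = S_0/v_4 = S_0·∏_{j≠4}(α_4 − α_j) = 9·10 = 90 ≡ 12 (mod 13).
Step 5: correct position 4: c_4 = r_4 − e = 9 − 12 ≡ 10 (mod 13). Hence c = [4, 0, 1, 10, 3].
  Check: interpolating c through the α_i gives m(x) = 6 + 8·x (degree < 2) with m(α_i) = c_i for every i, so c is indeed a codeword.


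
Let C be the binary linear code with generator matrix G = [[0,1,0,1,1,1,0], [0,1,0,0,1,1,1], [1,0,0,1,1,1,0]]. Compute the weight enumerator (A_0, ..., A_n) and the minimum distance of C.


Weight distribution: A_0 = 1, A_2 = 2, A_4 = 5. Minimum distance d = 2.

Enumerate all 2^3 = 8 messages m ∈ F_2^3.
For each, compute codeword c = mG in F_2^7, then tally its weight.
  m = 000 → c = 0000000, weight = 0.
  m = 100 → c = 0101110, weight = 4.
  m = 010 → c = 0100111, weight = 4.
  m = 110 → c = 0001001, weight = 2.
  m = 001 → c = 1001110, weight = 4.
  m = 101 → c = 1100000, weight = 2.
  m = 011 → c = 1101001, weight = 4.
  m = 111 → c = 1000111, weight = 4.
Tally weights:
  weight 0: 1 codewords.
  weight 2: 2 codewords.
  weight 4: 5 codewords.
Minimum distance d = smallest w > 0 with A_w > 0 = 2.
Sanity: Σ A_w = 8 = 2^3 = 8 ✓.


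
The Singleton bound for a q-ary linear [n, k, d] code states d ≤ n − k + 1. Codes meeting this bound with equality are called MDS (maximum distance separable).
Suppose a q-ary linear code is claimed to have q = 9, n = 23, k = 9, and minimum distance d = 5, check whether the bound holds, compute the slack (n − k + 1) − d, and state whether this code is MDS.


Singleton RHS = n − k + 1 = 15, slack = 10, bound satisfied, not MDS.

Singleton bound: d ≤ n − k + 1.
Here n = 23, k = 9, so n − k + 1 = 15.
Given d = 5, check d ≤ 15: YES.
Slack = (n − k + 1) − d = 10.
The code is NOT MDS (slack = 10 > 0).
Description: the claimed parameters are [23, 9, 5]_9; such a code would be non-MDS.


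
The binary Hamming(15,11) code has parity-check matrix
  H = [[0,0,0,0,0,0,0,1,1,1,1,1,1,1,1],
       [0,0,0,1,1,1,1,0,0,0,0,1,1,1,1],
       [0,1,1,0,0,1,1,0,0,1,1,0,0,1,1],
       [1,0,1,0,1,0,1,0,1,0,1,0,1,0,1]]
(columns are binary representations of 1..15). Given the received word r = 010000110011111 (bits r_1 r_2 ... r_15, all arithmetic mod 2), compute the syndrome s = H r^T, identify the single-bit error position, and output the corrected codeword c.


s = (0, 1, 1, 0)^T, error position = 6, corrected codeword c = 010001110011111

Compute s = H r^T mod 2 one row at a time:
  s_1 = 1 + 0 + 0 + 1 + 1 + 1 + 1 + 1 = 6 ≡ 0 (mod 2).
  s_2 = 0 + 0 + 0 + 1 + 1 + 1 + 1 + 1 = 5 ≡ 1 (mod 2).
  s_3 = 1 + 0 + 0 + 1 + 0 + 1 + 1 + 1 = 5 ≡ 1 (mod 2).
  s_4 = 0 + 0 + 0 + 1 + 0 + 1 + 1 + 1 = 4 ≡ 0 (mod 2).
s = (0, 1, 1, 0)^T — this equals column 6 of H (binary 0110), so error is at position 6.
Correct: flip bit 6 of r = 010000110011111 to get c = 010001110011111.


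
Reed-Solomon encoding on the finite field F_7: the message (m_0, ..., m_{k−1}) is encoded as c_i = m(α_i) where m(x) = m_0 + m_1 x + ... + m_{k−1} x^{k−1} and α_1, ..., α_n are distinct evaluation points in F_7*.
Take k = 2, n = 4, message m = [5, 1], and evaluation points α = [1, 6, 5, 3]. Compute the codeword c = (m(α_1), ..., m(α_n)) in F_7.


c = [6, 4, 3, 1]

Message polynomial: m(x) = 5 + 1·x (mod 7).
For each evaluation point α_i, compute m(α_i) mod 7:
  α_1 = 1: Horner steps 1 → 6, so m(1) = 6.
  α_2 = 6: Horner steps 1 → 4, so m(6) = 4.
  α_3 = 5: Horner steps 1 → 3, so m(5) = 3.
  α_4 = 3: Horner steps 1 → 1, so m(3) = 1.
Codeword c = [6, 4, 3, 1] ∈ F_7^4.


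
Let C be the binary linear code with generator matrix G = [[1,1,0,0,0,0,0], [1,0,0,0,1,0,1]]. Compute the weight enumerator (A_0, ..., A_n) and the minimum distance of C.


Weight distribution: A_0 = 1, A_2 = 1, A_3 = 2. Minimum distance d = 2.

Enumerate all 2^2 = 4 messages m ∈ F_2^2.
For each, compute codeword c = mG in F_2^7, then tally its weight.
  m = 00 → c = 0000000, weight = 0.
  m = 10 → c = 1100000, weight = 2.
  m = 01 → c = 1000101, weight = 3.
  m = 11 → c = 0100101, weight = 3.
Tally weights:
  weight 0: 1 codewords.
  weight 2: 1 codewords.
  weight 3: 2 codewords.
Minimum distance d = smallest w > 0 with A_w > 0 = 2.
Sanity: Σ A_w = 4 = 2^2 = 4 ✓.


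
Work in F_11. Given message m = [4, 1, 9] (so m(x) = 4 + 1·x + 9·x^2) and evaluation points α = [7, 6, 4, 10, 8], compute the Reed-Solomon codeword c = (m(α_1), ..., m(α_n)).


c = [1, 4, 9, 1, 5]

Message polynomial: m(x) = 4 + 1·x + 9·x^2 (mod 11).
For each evaluation point α_i, compute m(α_i) mod 11:
  α_1 = 7: Horner steps 9 → 9 → 1, so m(7) = 1.
  α_2 = 6: Horner steps 9 → 0 → 4, so m(6) = 4.
  α_3 = 4: Horner steps 9 → 4 → 9, so m(4) = 9.
  α_4 = 10: Horner steps 9 → 3 → 1, so m(10) = 1.
  α_5 = 8: Horner steps 9 → 7 → 5, so m(8) = 5.
Codeword c = [1, 4, 9, 1, 5] ∈ F_11^5.


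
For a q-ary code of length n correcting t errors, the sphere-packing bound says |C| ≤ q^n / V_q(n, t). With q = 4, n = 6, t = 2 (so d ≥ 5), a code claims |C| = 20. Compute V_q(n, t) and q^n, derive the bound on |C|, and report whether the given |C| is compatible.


V_q(n, t) = 154, q^n = 4096, Hamming bound = 26, |C| = 20 ≤ bound (satisfied).

Step 1: Compute V_q(n, t) = Σ_{j=0}^2 C(n, j) (q−1)^j.
  j = 0: C(6,0)·(3)^0 = 1·1 = 1.
  j = 1: C(6,1)·(3)^1 = 6·3 = 18.
  j = 2: C(6,2)·(3)^2 = 15·9 = 135.
  V_q(n, t) = 1 + 18 + 135 = 154.
Step 2: q^n = 4^6 = 4096.
Step 3: Hamming bound ⌊q^n / V_q(n,t)⌋ = ⌊4096/154⌋ = 26.
Step 4: Compare |C| = 20 to 26: satisfied.
The claimed |C| lies below the Hamming bound.


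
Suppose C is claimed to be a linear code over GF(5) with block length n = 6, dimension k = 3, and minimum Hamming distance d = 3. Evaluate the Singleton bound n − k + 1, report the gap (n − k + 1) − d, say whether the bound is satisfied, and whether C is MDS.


Singleton RHS = n − k + 1 = 4, slack = 1, bound satisfied, not MDS.

Singleton bound: d ≤ n − k + 1.
Here n = 6, k = 3, so n − k + 1 = 4.
Given d = 3, check d ≤ 4: YES.
Slack = (n − k + 1) − d = 1.
The code is NOT MDS (slack = 1 > 0).
Description: the claimed parameters are [6, 3, 3]_5; such a code would be non-MDS.


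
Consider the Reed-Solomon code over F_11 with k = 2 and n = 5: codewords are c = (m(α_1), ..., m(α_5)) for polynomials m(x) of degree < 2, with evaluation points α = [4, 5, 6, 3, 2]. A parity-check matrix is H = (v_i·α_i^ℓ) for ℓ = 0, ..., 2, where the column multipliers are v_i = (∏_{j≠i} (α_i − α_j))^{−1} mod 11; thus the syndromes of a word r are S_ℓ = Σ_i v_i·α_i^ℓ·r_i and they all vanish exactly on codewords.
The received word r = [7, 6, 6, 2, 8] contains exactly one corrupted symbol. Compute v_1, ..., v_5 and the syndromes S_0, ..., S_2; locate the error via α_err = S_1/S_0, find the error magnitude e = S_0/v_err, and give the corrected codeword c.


S = (1, 5, 3), error at position 2, error magnitude e = 5, c = [7, 1, 6, 2, 8].

Step 1: column multipliers v_i = (∏_{j≠i}(α_i − α_j))^{−1} mod 11.
  i = 1 (α = 4): (4−5)(4−6)(4−3)(4−2) = (−1)·(−2)·1·2 = 4 ≡ 4, so v_1 = 4^{−1} = 3 (mod 11).
  i = 2 (α = 5): (5−4)(5−6)(5−3)(5−2) = 1·(−1)·2·3 = −6 ≡ 5, so v_2 = 5^{−1} = 9 (mod 11).
  i = 3 (α = 6): (6−4)(6−5)(6−3)(6−2) = 2·1·3·4 = 24 ≡ 2, so v_3 = 2^{−1} = 6 (mod 11).
  i = 4 (α = 3): (3−4)(3−5)(3−6)(3−2) = (−1)·(−2)·(−3)·1 = −6 ≡ 5, so v_4 = 5^{−1} = 9 (mod 11).
  i = 5 (α = 2): (2−4)(2−5)(2−6)(2−3) = (−2)·(−3)·(−4)·(−1) = 24 ≡ 2, so v_5 = 2^{−1} = 6 (mod 11).
  v = [3, 9, 6, 9, 6].
Step 2: syndromes of r = [7, 6, 6, 2, 8] (all sums mod 11).
  S_0 = Σ v_i r_i = 3·7 + 9·6 + 6·6 + 9·2 + 6·8 = 177 ≡ 1.
  S_1 = Σ v_i α_i r_i = 3·4·7 + 9·5·6 + 6·6·6 + 9·3·2 + 6·2·8 = 720 ≡ 5.
  α_i^2 mod 11 = [5, 3, 3, 9, 4].
  S_2 = Σ v_i α_i^2 r_i = 3·5·7 + 9·3·6 + 6·3·6 + 9·9·2 + 6·4·8 = 729 ≡ 3.
  S = (1, 5, 3) ≠ 0, so r is not a codeword (an error is present).
Step 3: locate the error. For a single error e at position i, S_ℓ = v_i·e·α_i^ℓ, so α_err = S_1/S_0.
  S_0^{−1} = 1^{−1} = 1 (mod 11), so α_err = 5·1 = 5 ≡ 5 = α_2. Error position i = 2.
  Consistency check: S_2/S_1 = 3·9 = 27 ≡ 5 = α_err ✓ (single-error assumption holds).
Step 4: error magnitude e = S_0/v_2 = S_0·∏_{j≠2}(α_2 − α_j) = 1·5 = 5 ≡ 5 (mod 11).
Step 5: correct position 2: c_2 = r_2 − e = 6 − 5 ≡ 1 (mod 11). Hence c = [7, 1, 6, 2, 8].
  Check: interpolating c through the α_i gives m(x) = 9 + 5·x (degree < 2) with m(α_i) = c_i for every i, so c is indeed a codeword.


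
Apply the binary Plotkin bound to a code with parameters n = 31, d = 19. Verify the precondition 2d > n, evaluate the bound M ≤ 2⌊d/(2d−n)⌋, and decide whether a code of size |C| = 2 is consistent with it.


Plotkin bound M ≤ 4; given |C| = 2 ≤ bound (satisfied).

Check applicability: 2d = 38, n = 31.
2d − n = 7 > 0, so Plotkin applies.
Compute d/(2d−n) = 19/7 ≈ 2.7143.
⌊d/(2d−n)⌋ = 2.
Plotkin bound: M ≤ 2·2 = 4.
Given |C| = 2, check: satisfied.
This |C| is below the Plotkin bound.


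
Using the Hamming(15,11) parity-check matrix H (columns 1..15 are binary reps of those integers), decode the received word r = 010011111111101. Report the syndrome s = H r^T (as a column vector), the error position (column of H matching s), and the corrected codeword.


s = (1, 0, 0, 0)^T, error position = 8, corrected codeword c = 010011101111101

Compute s = H r^T mod 2 one row at a time:
  s_1 = 1 + 1 + 1 + 1 + 1 + 1 + 0 + 1 = 7 ≡ 1 (mod 2).
  s_2 = 0 + 1 + 1 + 1 + 1 + 1 + 0 + 1 = 6 ≡ 0 (mod 2).
  s_3 = 1 + 0 + 1 + 1 + 1 + 1 + 0 + 1 = 6 ≡ 0 (mod 2).
  s_4 = 0 + 0 + 1 + 1 + 1 + 1 + 1 + 1 = 6 ≡ 0 (mod 2).
s = (1, 0, 0, 0)^T — this equals column 8 of H (binary 1000), so error is at position 8.
Correct: flip bit 8 of r = 010011111111101 to get c = 010011101111101.


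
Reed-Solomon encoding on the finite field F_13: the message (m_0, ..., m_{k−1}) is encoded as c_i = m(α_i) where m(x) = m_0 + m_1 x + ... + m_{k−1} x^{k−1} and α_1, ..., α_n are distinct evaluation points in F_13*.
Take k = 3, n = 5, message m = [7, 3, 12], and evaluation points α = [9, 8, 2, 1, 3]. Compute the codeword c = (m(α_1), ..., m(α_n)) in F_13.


c = [5, 6, 9, 9, 7]

Message polynomial: m(x) = 7 + 3·x + 12·x^2 (mod 13).
For each evaluation point α_i, compute m(α_i) mod 13:
  α_1 = 9: Horner steps 12 → 7 → 5, so m(9) = 5.
  α_2 = 8: Horner steps 12 → 8 → 6, so m(8) = 6.
  α_3 = 2: Horner steps 12 → 1 → 9, so m(2) = 9.
  α_4 = 1: Horner steps 12 → 2 → 9, so m(1) = 9.
  α_5 = 3: Horner steps 12 → 0 → 7, so m(3) = 7.
Codeword c = [5, 6, 9, 9, 7] ∈ F_13^5.


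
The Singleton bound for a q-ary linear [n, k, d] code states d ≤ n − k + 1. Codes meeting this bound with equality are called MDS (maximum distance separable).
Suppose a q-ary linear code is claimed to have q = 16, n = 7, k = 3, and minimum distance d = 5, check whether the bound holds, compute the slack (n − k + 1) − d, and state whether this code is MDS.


Singleton RHS = n − k + 1 = 5, slack = 0, bound satisfied, MDS.

Singleton bound: d ≤ n − k + 1.
Here n = 7, k = 3, so n − k + 1 = 5.
Given d = 5, check d ≤ 5: YES.
Slack = (n − k + 1) − d = 0.
The code is MDS (slack = 0).
Description: the claimed parameters are [7, 3, 5]_16; such a code would be MDS (meets Singleton bound).


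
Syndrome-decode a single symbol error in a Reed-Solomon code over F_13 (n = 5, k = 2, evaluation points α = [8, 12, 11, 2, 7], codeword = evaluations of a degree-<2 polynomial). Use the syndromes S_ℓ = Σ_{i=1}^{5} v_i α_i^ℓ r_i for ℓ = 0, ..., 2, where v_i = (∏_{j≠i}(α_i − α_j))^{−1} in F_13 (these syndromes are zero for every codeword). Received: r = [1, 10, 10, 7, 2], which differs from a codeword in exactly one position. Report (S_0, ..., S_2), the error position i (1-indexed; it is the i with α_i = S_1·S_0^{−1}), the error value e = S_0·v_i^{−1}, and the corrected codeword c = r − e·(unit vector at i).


S = (10, 6, 1), error at position 3, error magnitude e = 12, c = [1, 10, 11, 7, 2].

Step 1: column multipliers v_i = (∏_{j≠i}(α_i − α_j))^{−1} mod 13.
  i = 1 (α = 8): (8−12)(8−11)(8−2)(8−7) = (−4)·(−3)·6·1 = 72 ≡ 7, so v_1 = 7^{−1} = 2 (mod 13).
  i = 2 (α = 12): (12−8)(12−11)(12−2)(12−7) = 4·1·10·5 = 200 ≡ 5, so v_2 = 5^{−1} = 8 (mod 13).
  i = 3 (α = 11): (11−8)(11−12)(11−2)(11−7) = 3·(−1)·9·4 = −108 ≡ 9, so v_3 = 9^{−1} = 3 (mod 13).
  i = 4 (α = 2): (2−8)(2−12)(2−11)(2−7) = (−6)·(−10)·(−9)·(−5) = 2700 ≡ 9, so v_4 = 9^{−1} = 3 (mod 13).
  i = 5 (α = 7): (7−8)(7−12)(7−11)(7−2) = (−1)·(−5)·(−4)·5 = −100 ≡ 4, so v_5 = 4^{−1} = 10 (mod 13).
  v = [2, 8, 3, 3, 10].
Step 2: syndromes of r = [1, 10, 10, 7, 2] (all sums mod 13).
  S_0 = Σ v_i r_i = 2·1 + 8·10 + 3·10 + 3·7 + 10·2 = 153 ≡ 10.
  S_1 = Σ v_i α_i r_i = 2·8·1 + 8·12·10 + 3·11·10 + 3·2·7 + 10·7·2 = 1488 ≡ 6.
  α_i^2 mod 13 = [12, 1, 4, 4, 10].
  S_2 = Σ v_i α_i^2 r_i = 2·12·1 + 8·1·10 + 3·4·10 + 3·4·7 + 10·10·2 = 508 ≡ 1.
  S = (10, 6, 1) ≠ 0, so r is not a codeword (an error is present).
Step 3: locate the error. For a single error e at position i, S_ℓ = v_i·e·α_i^ℓ, so α_err = S_1/S_0.
  S_0^{−1} = 10^{−1} = 4 (mod 13), so α_err = 6·4 = 24 ≡ 11 = α_3. Error position i = 3.
  Consistency check: S_2/S_1 = 1·11 = 11 ≡ 11 = α_err ✓ (single-error assumption holds).
Step 4: error magnitude e = S_0/v_3 = S_0·∏_{j≠3}(α_3 − α_j) = 10·9 = 90 ≡ 12 (mod 13).
Step 5: correct position 3: c_3 = r_3 − e = 10 − 12 ≡ 11 (mod 13). Hence c = [1, 10, 11, 7, 2].
  Check: interpolating c through the α_i gives m(x) = 9 + 12·x (degree < 2) with m(α_i) = c_i for every i, so c is indeed a codeword.


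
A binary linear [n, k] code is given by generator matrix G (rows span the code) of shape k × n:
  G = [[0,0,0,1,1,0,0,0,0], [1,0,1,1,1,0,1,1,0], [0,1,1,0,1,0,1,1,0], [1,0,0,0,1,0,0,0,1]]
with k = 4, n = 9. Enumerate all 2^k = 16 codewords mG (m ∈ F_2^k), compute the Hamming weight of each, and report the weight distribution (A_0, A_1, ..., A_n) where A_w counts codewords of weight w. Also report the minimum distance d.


Weight distribution: A_0 = 1, A_2 = 2, A_3 = 4, A_4 = 2, A_5 = 4, A_6 = 2, A_8 = 1. Minimum distance d = 2.

Enumerate all 2^4 = 16 messages m ∈ F_2^4.
For each, compute codeword c = mG in F_2^9, then tally its weight.
  m = 0000 → c = 000000000, weight = 0.
  m = 1000 → c = 000110000, weight = 2.
  m = 0100 → c = 101110110, weight = 6.
  m = 1100 → c = 101000110, weight = 4.
  m = 0010 → c = 011010110, weight = 5.
  m = 1010 → c = 011100110, weight = 5.
  m = 0110 → c = 110100000, weight = 3.
  m = 1110 → c = 110010000, weight = 3.
  m = 0001 → c = 100010001, weight = 3.
  m = 1001 → c = 100100001, weight = 3.
  m = 0101 → c = 001100111, weight = 5.
  m = 1101 → c = 001010111, weight = 5.
  m = 0011 → c = 111000111, weight = 6.
  m = 1011 → c = 111110111, weight = 8.
  m = 0111 → c = 010110001, weight = 4.
  m = 1111 → c = 010000001, weight = 2.
Tally weights:
  weight 0: 1 codewords.
  weight 2: 2 codewords.
  weight 3: 4 codewords.
  weight 4: 2 codewords.
  weight 5: 4 codewords.
  weight 6: 2 codewords.
  weight 8: 1 codewords.
Minimum distance d = smallest w > 0 with A_w > 0 = 2.
Sanity: Σ A_w = 16 = 2^4 = 16 ✓.


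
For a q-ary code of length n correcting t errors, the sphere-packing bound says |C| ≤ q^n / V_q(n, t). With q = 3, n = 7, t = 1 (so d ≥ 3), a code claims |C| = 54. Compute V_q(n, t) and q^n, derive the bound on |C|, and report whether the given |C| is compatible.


V_q(n, t) = 15, q^n = 2187, Hamming bound = 145, |C| = 54 ≤ bound (satisfied).

Step 1: Compute V_q(n, t) = Σ_{j=0}^1 C(n, j) (q−1)^j.
  j = 0: C(7,0)·(2)^0 = 1·1 = 1.
  j = 1: C(7,1)·(2)^1 = 7·2 = 14.
  V_q(n, t) = 1 + 14 = 15.
Step 2: q^n = 3^7 = 2187.
Step 3: Hamming bound ⌊q^n / V_q(n,t)⌋ = ⌊2187/15⌋ = 145.
Step 4: Compare |C| = 54 to 145: satisfied.
The claimed |C| lies below the Hamming bound.


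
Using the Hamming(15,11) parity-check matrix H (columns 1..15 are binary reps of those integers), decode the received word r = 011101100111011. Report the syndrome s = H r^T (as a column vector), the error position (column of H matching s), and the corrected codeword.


s = (1, 0, 0, 0)^T, error position = 8, corrected codeword c = 011101110111011

Compute s = H r^T mod 2 one row at a time:
  s_1 = 0 + 0 + 1 + 1 + 1 + 0 + 1 + 1 = 5 ≡ 1 (mod 2).
  s_2 = 1 + 0 + 1 + 1 + 1 + 0 + 1 + 1 = 6 ≡ 0 (mod 2).
  s_3 = 1 + 1 + 1 + 1 + 1 + 1 + 1 + 1 = 8 ≡ 0 (mod 2).
  s_4 = 0 + 1 + 0 + 1 + 0 + 1 + 0 + 1 = 4 ≡ 0 (mod 2).
s = (1, 0, 0, 0)^T — this equals column 8 of H (binary 1000), so error is at position 8.
Correct: flip bit 8 of r = 011101100111011 to get c = 011101110111011.


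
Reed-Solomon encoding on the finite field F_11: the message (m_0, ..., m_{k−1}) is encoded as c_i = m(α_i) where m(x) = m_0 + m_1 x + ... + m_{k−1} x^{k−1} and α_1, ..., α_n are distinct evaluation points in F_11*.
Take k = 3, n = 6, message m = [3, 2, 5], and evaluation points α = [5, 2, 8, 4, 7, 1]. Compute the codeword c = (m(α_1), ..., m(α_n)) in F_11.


c = [6, 5, 9, 3, 9, 10]

Message polynomial: m(x) = 3 + 2·x + 5·x^2 (mod 11).
For each evaluation point α_i, compute m(α_i) mod 11:
  α_1 = 5: Horner steps 5 → 5 → 6, so m(5) = 6.
  α_2 = 2: Horner steps 5 → 1 → 5, so m(2) = 5.
  α_3 = 8: Horner steps 5 → 9 → 9, so m(8) = 9.
  α_4 = 4: Horner steps 5 → 0 → 3, so m(4) = 3.
  α_5 = 7: Horner steps 5 → 4 → 9, so m(7) = 9.
  α_6 = 1: Horner steps 5 → 7 → 10, so m(1) = 10.
Codeword c = [6, 5, 9, 3, 9, 10] ∈ F_11^6.


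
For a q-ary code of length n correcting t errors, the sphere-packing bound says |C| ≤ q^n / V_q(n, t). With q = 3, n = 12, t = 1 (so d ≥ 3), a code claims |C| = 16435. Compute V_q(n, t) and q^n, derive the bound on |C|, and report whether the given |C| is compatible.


V_q(n, t) = 25, q^n = 531441, Hamming bound = 21257, |C| = 16435 ≤ bound (satisfied).

Step 1: Compute V_q(n, t) = Σ_{j=0}^1 C(n, j) (q−1)^j.
  j = 0: C(12,0)·(2)^0 = 1·1 = 1.
  j = 1: C(12,1)·(2)^1 = 12·2 = 24.
  V_q(n, t) = 1 + 24 = 25.
Step 2: q^n = 3^12 = 531441.
Step 3: Hamming bound ⌊q^n / V_q(n,t)⌋ = ⌊531441/25⌋ = 21257.
Step 4: Compare |C| = 16435 to 21257: satisfied.
The claimed |C| lies below the Hamming bound.


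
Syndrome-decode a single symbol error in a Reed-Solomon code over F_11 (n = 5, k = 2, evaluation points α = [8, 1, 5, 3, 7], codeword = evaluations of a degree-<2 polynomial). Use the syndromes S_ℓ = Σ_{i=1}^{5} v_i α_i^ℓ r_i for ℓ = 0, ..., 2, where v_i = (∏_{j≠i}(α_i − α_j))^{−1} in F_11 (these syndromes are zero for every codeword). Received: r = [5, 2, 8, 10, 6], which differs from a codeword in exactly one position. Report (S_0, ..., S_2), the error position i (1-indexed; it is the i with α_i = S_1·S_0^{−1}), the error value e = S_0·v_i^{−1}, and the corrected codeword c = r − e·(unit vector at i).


S = (2, 2, 2), error at position 2, error magnitude e = 1, c = [5, 1, 8, 10, 6].

Step 1: column multipliers v_i = (∏_{j≠i}(α_i − α_j))^{−1} mod 11.
  i = 1 (α = 8): (8−1)(8−5)(8−3)(8−7) = 7·3·5·1 = 105 ≡ 6, so v_1 = 6^{−1} = 2 (mod 11).
  i = 2 (α = 1): (1−8)(1−5)(1−3)(1−7) = (−7)·(−4)·(−2)·(−6) = 336 ≡ 6, so v_2 = 6^{−1} = 2 (mod 11).
  i = 3 (α = 5): (5−8)(5−1)(5−3)(5−7) = (−3)·4·2·(−2) = 48 ≡ 4, so v_3 = 4^{−1} = 3 (mod 11).
  i = 4 (α = 3): (3−8)(3−1)(3−5)(3−7) = (−5)·2·(−2)·(−4) = −80 ≡ 8, so v_4 = 8^{−1} = 7 (mod 11).
  i = 5 (α = 7): (7−8)(7−1)(7−5)(7−3) = (−1)·6·2·4 = −48 ≡ 7, so v_5 = 7^{−1} = 8 (mod 11).
  v = [2, 2, 3, 7, 8].
Step 2: syndromes of r = [5, 2, 8, 10, 6] (all sums mod 11).
  S_0 = Σ v_i r_i = 2·5 + 2·2 + 3·8 + 7·10 + 8·6 = 156 ≡ 2.
  S_1 = Σ v_i α_i r_i = 2·8·5 + 2·1·2 + 3·5·8 + 7·3·10 + 8·7·6 = 750 ≡ 2.
  α_i^2 mod 11 = [9, 1, 3, 9, 5].
  S_2 = Σ v_i α_i^2 r_i = 2·9·5 + 2·1·2 + 3·3·8 + 7·9·10 + 8·5·6 = 1036 ≡ 2.
  S = (2, 2, 2) ≠ 0, so r is not a codeword (an error is present).
Step 3: locate the error. For a single error e at position i, S_ℓ = v_i·e·α_i^ℓ, so α_err = S_1/S_0.
  S_0^{−1} = 2^{−1} = 6 (mod 11), so α_err = 2·6 = 12 ≡ 1 = α_2. Error position i = 2.
  Consistency check: S_2/S_1 = 2·6 = 12 ≡ 1 = α_err ✓ (single-error assumption holds).
Step 4: error magnitude e = S_0/v_2 = S_0·∏_{j≠2}(α_2 − α_j) = 2·6 = 12 ≡ 1 (mod 11).
Step 5: correct position 2: c_2 = r_2 − e = 2 − 1 ≡ 1 (mod 11). Hence c = [5, 1, 8, 10, 6].
  Check: interpolating c through the α_i gives m(x) = 2 + 10·x (degree < 2) with m(α_i) = c_i for every i, so c is indeed a codeword.


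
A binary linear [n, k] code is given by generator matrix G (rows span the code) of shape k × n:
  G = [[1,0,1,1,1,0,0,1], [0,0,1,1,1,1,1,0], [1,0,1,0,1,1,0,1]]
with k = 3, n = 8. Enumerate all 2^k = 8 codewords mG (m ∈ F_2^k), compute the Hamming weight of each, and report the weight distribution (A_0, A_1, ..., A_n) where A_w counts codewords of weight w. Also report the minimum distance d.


Weight distribution: A_0 = 1, A_2 = 1, A_3 = 1, A_4 = 2, A_5 = 3. Minimum distance d = 2.

Enumerate all 2^3 = 8 messages m ∈ F_2^3.
For each, compute codeword c = mG in F_2^8, then tally its weight.
  m = 000 → c = 00000000, weight = 0.
  m = 100 → c = 10111001, weight = 5.
  m = 010 → c = 00111110, weight = 5.
  m = 110 → c = 10000111, weight = 4.
  m = 001 → c = 10101101, weight = 5.
  m = 101 → c = 00010100, weight = 2.
  m = 011 → c = 10010011, weight = 4.
  m = 111 → c = 00101010, weight = 3.
Tally weights:
  weight 0: 1 codewords.
  weight 2: 1 codewords.
  weight 3: 1 codewords.
  weight 4: 2 codewords.
  weight 5: 3 codewords.
Minimum distance d = smallest w > 0 with A_w > 0 = 2.
Sanity: Σ A_w = 8 = 2^3 = 8 ✓.


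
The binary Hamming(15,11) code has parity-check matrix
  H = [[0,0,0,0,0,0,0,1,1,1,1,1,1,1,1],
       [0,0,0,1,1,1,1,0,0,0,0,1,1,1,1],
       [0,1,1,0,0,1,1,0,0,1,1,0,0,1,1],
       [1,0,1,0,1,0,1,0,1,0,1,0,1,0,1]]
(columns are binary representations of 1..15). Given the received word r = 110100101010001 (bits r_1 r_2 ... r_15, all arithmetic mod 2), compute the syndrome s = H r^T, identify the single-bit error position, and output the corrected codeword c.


s = (1, 1, 0, 1)^T, error position = 13, corrected codeword c = 110100101010101

Compute s = H r^T mod 2 one row at a time:
  s_1 = 0 + 1 + 0 + 1 + 0 + 0 + 0 + 1 = 3 ≡ 1 (mod 2).
  s_2 = 1 + 0 + 0 + 1 + 0 + 0 + 0 + 1 = 3 ≡ 1 (mod 2).
  s_3 = 1 + 0 + 0 + 1 + 0 + 1 + 0 + 1 = 4 ≡ 0 (mod 2).
  s_4 = 1 + 0 + 0 + 1 + 1 + 1 + 0 + 1 = 5 ≡ 1 (mod 2).
s = (1, 1, 0, 1)^T — this equals column 13 of H (binary 1101), so error is at position 13.
Correct: flip bit 13 of r = 110100101010001 to get c = 110100101010101.


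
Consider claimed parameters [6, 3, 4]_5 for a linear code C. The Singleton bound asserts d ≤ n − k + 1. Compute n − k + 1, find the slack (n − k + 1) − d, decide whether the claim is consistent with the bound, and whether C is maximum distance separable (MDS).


Singleton RHS = n − k + 1 = 4, slack = 0, bound satisfied, MDS.

Singleton bound: d ≤ n − k + 1.
Here n = 6, k = 3, so n − k + 1 = 4.
Given d = 4, check d ≤ 4: YES.
Slack = (n − k + 1) − d = 0.
The code is MDS (slack = 0).
Description: the claimed parameters are [6, 3, 4]_5; such a code would be MDS (meets Singleton bound).


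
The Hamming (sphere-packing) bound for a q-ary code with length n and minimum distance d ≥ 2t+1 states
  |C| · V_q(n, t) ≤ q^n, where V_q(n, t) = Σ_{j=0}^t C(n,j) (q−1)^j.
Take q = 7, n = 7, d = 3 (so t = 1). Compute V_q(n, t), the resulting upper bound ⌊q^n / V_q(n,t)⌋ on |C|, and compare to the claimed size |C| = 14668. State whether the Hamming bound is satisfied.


V_q(n, t) = 43, q^n = 823543, Hamming bound = 19152, |C| = 14668 ≤ bound (satisfied).

Step 1: Compute V_q(n, t) = Σ_{j=0}^1 C(n, j) (q−1)^j.
  j = 0: C(7,0)·(6)^0 = 1·1 = 1.
  j = 1: C(7,1)·(6)^1 = 7·6 = 42.
  V_q(n, t) = 1 + 42 = 43.
Step 2: q^n = 7^7 = 823543.
Step 3: Hamming bound ⌊q^n / V_q(n,t)⌋ = ⌊823543/43⌋ = 19152.
Step 4: Compare |C| = 14668 to 19152: satisfied.
The claimed |C| lies below the Hamming bound.


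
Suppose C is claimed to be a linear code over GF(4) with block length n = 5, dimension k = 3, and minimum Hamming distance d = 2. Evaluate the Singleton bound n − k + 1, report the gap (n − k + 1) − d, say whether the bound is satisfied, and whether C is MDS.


Singleton RHS = n − k + 1 = 3, slack = 1, bound satisfied, not MDS.

Singleton bound: d ≤ n − k + 1.
Here n = 5, k = 3, so n − k + 1 = 3.
Given d = 2, check d ≤ 3: YES.
Slack = (n − k + 1) − d = 1.
The code is NOT MDS (slack = 1 > 0).
Description: the claimed parameters are [5, 3, 2]_4; such a code would be non-MDS.


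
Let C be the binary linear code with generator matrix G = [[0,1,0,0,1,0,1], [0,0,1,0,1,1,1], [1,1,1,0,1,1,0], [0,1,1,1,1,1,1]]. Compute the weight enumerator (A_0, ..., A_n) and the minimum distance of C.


Weight distribution: A_0 = 1, A_2 = 2, A_3 = 6, A_4 = 3, A_5 = 2, A_6 = 2. Minimum distance d = 2.

Enumerate all 2^4 = 16 messages m ∈ F_2^4.
For each, compute codeword c = mG in F_2^7, then tally its weight.
  m = 0000 → c = 0000000, weight = 0.
  m = 1000 → c = 0100101, weight = 3.
  m = 0100 → c = 0010111, weight = 4.
  m = 1100 → c = 0110010, weight = 3.
  m = 0010 → c = 1110110, weight = 5.
  m = 1010 → c = 1010011, weight = 4.
  m = 0110 → c = 1100001, weight = 3.
  m = 1110 → c = 1000100, weight = 2.
  m = 0001 → c = 0111111, weight = 6.
  m = 1001 → c = 0011010, weight = 3.
  m = 0101 → c = 0101000, weight = 2.
  m = 1101 → c = 0001101, weight = 3.
  m = 0011 → c = 1001001, weight = 3.
  m = 1011 → c = 1101100, weight = 4.
  m = 0111 → c = 1011110, weight = 5.
  m = 1111 → c = 1111011, weight = 6.
Tally weights:
  weight 0: 1 codewords.
  weight 2: 2 codewords.
  weight 3: 6 codewords.
  weight 4: 3 codewords.
  weight 5: 2 codewords.
  weight 6: 2 codewords.
Minimum distance d = smallest w > 0 with A_w > 0 = 2.
Sanity: Σ A_w = 16 = 2^4 = 16 ✓.


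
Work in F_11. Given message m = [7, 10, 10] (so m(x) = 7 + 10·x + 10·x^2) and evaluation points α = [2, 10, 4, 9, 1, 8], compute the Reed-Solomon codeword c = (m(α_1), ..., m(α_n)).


c = [1, 7, 9, 5, 5, 1]

Message polynomial: m(x) = 7 + 10·x + 10·x^2 (mod 11).
For each evaluation point α_i, compute m(α_i) mod 11:
  α_1 = 2: Horner steps 10 → 8 → 1, so m(2) = 1.
  α_2 = 10: Horner steps 10 → 0 → 7, so m(10) = 7.
  α_3 = 4: Horner steps 10 → 6 → 9, so m(4) = 9.
  α_4 = 9: Horner steps 10 → 1 → 5, so m(9) = 5.
  α_5 = 1: Horner steps 10 → 9 → 5, so m(1) = 5.
  α_6 = 8: Horner steps 10 → 2 → 1, so m(8) = 1.
Codeword c = [1, 7, 9, 5, 5, 1] ∈ F_11^6.


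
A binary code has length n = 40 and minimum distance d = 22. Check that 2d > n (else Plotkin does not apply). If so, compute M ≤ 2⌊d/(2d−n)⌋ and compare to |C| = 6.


Plotkin bound M ≤ 10; given |C| = 6 ≤ bound (satisfied).

Check applicability: 2d = 44, n = 40.
2d − n = 4 > 0, so Plotkin applies.
Compute d/(2d−n) = 22/4 ≈ 5.5000.
⌊d/(2d−n)⌋ = 5.
Plotkin bound: M ≤ 2·5 = 10.
Given |C| = 6, check: satisfied.
This |C| is below the Plotkin bound.


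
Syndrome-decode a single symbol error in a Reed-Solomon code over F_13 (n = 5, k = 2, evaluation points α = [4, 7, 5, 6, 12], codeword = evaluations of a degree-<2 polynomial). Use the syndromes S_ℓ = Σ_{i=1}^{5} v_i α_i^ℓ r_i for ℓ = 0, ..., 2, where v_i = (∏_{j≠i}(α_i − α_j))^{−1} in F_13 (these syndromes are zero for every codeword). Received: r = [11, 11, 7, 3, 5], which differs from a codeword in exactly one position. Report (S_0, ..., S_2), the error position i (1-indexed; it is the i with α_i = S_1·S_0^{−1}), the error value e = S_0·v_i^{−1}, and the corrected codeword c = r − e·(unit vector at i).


S = (10, 5, 9), error at position 2, error magnitude e = 12, c = [11, 12, 7, 3, 5].

Step 1: column multipliers v_i = (∏_{j≠i}(α_i − α_j))^{−1} mod 13.
  i = 1 (α = 4): (4−7)(4−5)(4−6)(4−12) = (−3)·(−1)·(−2)·(−8) = 48 ≡ 9, so v_1 = 9^{−1} = 3 (mod 13).
  i = 2 (α = 7): (7−4)(7−5)(7−6)(7−12) = 3·2·1·(−5) = −30 ≡ 9, so v_2 = 9^{−1} = 3 (mod 13).
  i = 3 (α = 5): (5−4)(5−7)(5−6)(5−12) = 1·(−2)·(−1)·(−7) = −14 ≡ 12, so v_3 = 12^{−1} = 12 (mod 13).
  i = 4 (α = 6): (6−4)(6−7)(6−5)(6−12) = 2·(−1)·1·(−6) = 12 ≡ 12, so v_4 = 12^{−1} = 12 (mod 13).
  i = 5 (α = 12): (12−4)(12−7)(12−5)(12−6) = 8·5·7·6 = 1680 ≡ 3, so v_5 = 3^{−1} = 9 (mod 13).
  v = [3, 3, 12, 12, 9].
Step 2: syndromes of r = [11, 11, 7, 3, 5] (all sums mod 13).
  S_0 = Σ v_i r_i = 3·11 + 3·11 + 12·7 + 12·3 + 9·5 = 231 ≡ 10.
  S_1 = Σ v_i α_i r_i = 3·4·11 + 3·7·11 + 12·5·7 + 12·6·3 + 9·12·5 = 1539 ≡ 5.
  α_i^2 mod 13 = [3, 10, 12, 10, 1].
  S_2 = Σ v_i α_i^2 r_i = 3·3·11 + 3·10·11 + 12·12·7 + 12·10·3 + 9·1·5 = 1842 ≡ 9.
  S = (10, 5, 9) ≠ 0, so r is not a codeword (an error is present).
Step 3: locate the error. For a single error e at position i, S_ℓ = v_i·e·α_i^ℓ, so α_err = S_1/S_0.
  S_0^{−1} = 10^{−1} = 4 (mod 13), so α_err = 5·4 = 20 ≡ 7 = α_2. Error position i = 2.
  Consistency check: S_2/S_1 = 9·8 = 72 ≡ 7 = α_err ✓ (single-error assumption holds).
Step 4: error magnitude e = S_0/v_2 = S_0·∏_{j≠2}(α_2 − α_j) = 10·9 = 90 ≡ 12 (mod 13).
Step 5: correct position 2: c_2 = r_2 − e = 11 − 12 ≡ 12 (mod 13). Hence c = [11, 12, 7, 3, 5].
  Check: interpolating c through the α_i gives m(x) = 1 + 9·x (degree < 2) with m(α_i) = c_i for every i, so c is indeed a codeword.


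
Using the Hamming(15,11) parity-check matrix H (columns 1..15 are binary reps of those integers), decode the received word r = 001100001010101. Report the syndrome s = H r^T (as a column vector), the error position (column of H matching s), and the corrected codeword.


s = (0, 1, 1, 1)^T, error position = 7, corrected codeword c = 001100101010101

Compute s = H r^T mod 2 one row at a time:
  s_1 = 0 + 1 + 0 + 1 + 0 + 1 + 0 + 1 = 4 ≡ 0 (mod 2).
  s_2 = 1 + 0 + 0 + 0 + 0 + 1 + 0 + 1 = 3 ≡ 1 (mod 2).
  s_3 = 0 + 1 + 0 + 0 + 0 + 1 + 0 + 1 = 3 ≡ 1 (mod 2).
  s_4 = 0 + 1 + 0 + 0 + 1 + 1 + 1 + 1 = 5 ≡ 1 (mod 2).
s = (0, 1, 1, 1)^T — this equals column 7 of H (binary 0111), so error is at position 7.
Correct: flip bit 7 of r = 001100001010101 to get c = 001100101010101.


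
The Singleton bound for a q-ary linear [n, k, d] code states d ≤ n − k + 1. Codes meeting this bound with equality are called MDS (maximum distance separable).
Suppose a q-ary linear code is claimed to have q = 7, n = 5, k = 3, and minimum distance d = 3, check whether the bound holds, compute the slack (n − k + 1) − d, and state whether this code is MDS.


Singleton RHS = n − k + 1 = 3, slack = 0, bound satisfied, MDS.

Singleton bound: d ≤ n − k + 1.
Here n = 5, k = 3, so n − k + 1 = 3.
Given d = 3, check d ≤ 3: YES.
Slack = (n − k + 1) − d = 0.
The code is MDS (slack = 0).
Description: the claimed parameters are [5, 3, 3]_7; such a code would be MDS (meets Singleton bound).


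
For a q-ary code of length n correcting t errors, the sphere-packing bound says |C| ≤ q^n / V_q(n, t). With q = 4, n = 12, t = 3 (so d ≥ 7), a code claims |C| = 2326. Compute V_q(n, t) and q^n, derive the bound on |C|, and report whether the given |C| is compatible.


V_q(n, t) = 6571, q^n = 16777216, Hamming bound = 2553, |C| = 2326 ≤ bound (satisfied).

Step 1: Compute V_q(n, t) = Σ_{j=0}^3 C(n, j) (q−1)^j.
  j = 0: C(12,0)·(3)^0 = 1·1 = 1.
  j = 1: C(12,1)·(3)^1 = 12·3 = 36.
  j = 2: C(12,2)·(3)^2 = 66·9 = 594.
  j = 3: C(12,3)·(3)^3 = 220·27 = 5940.
  V_q(n, t) = 1 + 36 + 594 + 5940 = 6571.
Step 2: q^n = 4^12 = 16777216.
Step 3: Hamming bound ⌊q^n / V_q(n,t)⌋ = ⌊16777216/6571⌋ = 2553.
Step 4: Compare |C| = 2326 to 2553: satisfied.
The claimed |C| lies below the Hamming bound.


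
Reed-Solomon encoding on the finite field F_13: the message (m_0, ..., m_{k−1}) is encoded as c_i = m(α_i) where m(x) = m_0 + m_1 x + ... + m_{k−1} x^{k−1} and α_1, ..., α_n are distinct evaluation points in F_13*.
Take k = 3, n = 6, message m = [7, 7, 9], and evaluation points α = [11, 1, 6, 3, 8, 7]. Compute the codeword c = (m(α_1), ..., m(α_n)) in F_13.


c = [3, 10, 9, 5, 2, 3]

Message polynomial: m(x) = 7 + 7·x + 9·x^2 (mod 13).
For each evaluation point α_i, compute m(α_i) mod 13:
  α_1 = 11: Horner steps 9 → 2 → 3, so m(11) = 3.
  α_2 = 1: Horner steps 9 → 3 → 10, so m(1) = 10.
  α_3 = 6: Horner steps 9 → 9 → 9, so m(6) = 9.
  α_4 = 3: Horner steps 9 → 8 → 5, so m(3) = 5.
  α_5 = 8: Horner steps 9 → 1 → 2, so m(8) = 2.
  α_6 = 7: Horner steps 9 → 5 → 3, so m(7) = 3.
Codeword c = [3, 10, 9, 5, 2, 3] ∈ F_13^6.


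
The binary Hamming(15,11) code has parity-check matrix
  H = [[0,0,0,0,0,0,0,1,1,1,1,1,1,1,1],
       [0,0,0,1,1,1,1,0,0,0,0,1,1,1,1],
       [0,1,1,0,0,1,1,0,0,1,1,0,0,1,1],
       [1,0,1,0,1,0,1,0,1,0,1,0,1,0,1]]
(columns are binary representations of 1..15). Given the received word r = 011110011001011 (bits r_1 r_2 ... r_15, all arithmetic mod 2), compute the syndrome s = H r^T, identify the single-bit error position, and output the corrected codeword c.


s = (1, 1, 0, 0)^T, error position = 12, corrected codeword c = 011110011000011

Compute s = H r^T mod 2 one row at a time:
  s_1 = 1 + 1 + 0 + 0 + 1 + 0 + 1 + 1 = 5 ≡ 1 (mod 2).
  s_2 = 1 + 1 + 0 + 0 + 1 + 0 + 1 + 1 = 5 ≡ 1 (mod 2).
  s_3 = 1 + 1 + 0 + 0 + 0 + 0 + 1 + 1 = 4 ≡ 0 (mod 2).
  s_4 = 0 + 1 + 1 + 0 + 1 + 0 + 0 + 1 = 4 ≡ 0 (mod 2).
s = (1, 1, 0, 0)^T — this equals column 12 of H (binary 1100), so error is at position 12.
Correct: flip bit 12 of r = 011110011001011 to get c = 011110011000011.


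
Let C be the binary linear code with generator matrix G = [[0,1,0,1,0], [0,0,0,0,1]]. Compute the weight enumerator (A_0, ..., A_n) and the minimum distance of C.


Weight distribution: A_0 = 1, A_1 = 1, A_2 = 1, A_3 = 1. Minimum distance d = 1.

Enumerate all 2^2 = 4 messages m ∈ F_2^2.
For each, compute codeword c = mG in F_2^5, then tally its weight.
  m = 00 → c = 00000, weight = 0.
  m = 10 → c = 01010, weight = 2.
  m = 01 → c = 00001, weight = 1.
  m = 11 → c = 01011, weight = 3.
Tally weights:
  weight 0: 1 codewords.
  weight 1: 1 codewords.
  weight 2: 1 codewords.
  weight 3: 1 codewords.
Minimum distance d = smallest w > 0 with A_w > 0 = 1.
Sanity: Σ A_w = 4 = 2^2 = 4 ✓.


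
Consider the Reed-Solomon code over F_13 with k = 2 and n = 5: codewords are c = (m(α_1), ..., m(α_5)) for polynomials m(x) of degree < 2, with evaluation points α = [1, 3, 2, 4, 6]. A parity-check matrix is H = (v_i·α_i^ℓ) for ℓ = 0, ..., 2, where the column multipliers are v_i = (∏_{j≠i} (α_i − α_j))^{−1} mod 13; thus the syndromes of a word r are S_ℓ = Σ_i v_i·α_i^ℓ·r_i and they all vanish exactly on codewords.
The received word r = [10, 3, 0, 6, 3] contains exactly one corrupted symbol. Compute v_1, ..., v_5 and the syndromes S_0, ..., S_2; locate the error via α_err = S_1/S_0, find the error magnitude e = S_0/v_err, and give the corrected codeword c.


S = (10, 8, 9), error at position 5, error magnitude e = 4, c = [10, 3, 0, 6, 12].

Step 1: column multipliers v_i = (∏_{j≠i}(α_i − α_j))^{−1} mod 13.
  i = 1 (α = 1): (1−3)(1−2)(1−4)(1−6) = (−2)·(−1)·(−3)·(−5) = 30 ≡ 4, so v_1 = 4^{−1} = 10 (mod 13).
  i = 2 (α = 3): (3−1)(3−2)(3−4)(3−6) = 2·1·(−1)·(−3) = 6 ≡ 6, so v_2 = 6^{−1} = 11 (mod 13).
  i = 3 (α = 2): (2−1)(2−3)(2−4)(2−6) = 1·(−1)·(−2)·(−4) = −8 ≡ 5, so v_3 = 5^{−1} = 8 (mod 13).
  i = 4 (α = 4): (4−1)(4−3)(4−2)(4−6) = 3·1·2·(−2) = −12 ≡ 1, so v_4 = 1^{−1} = 1 (mod 13).
  i = 5 (α = 6): (6−1)(6−3)(6−2)(6−4) = 5·3·4·2 = 120 ≡ 3, so v_5 = 3^{−1} = 9 (mod 13).
  v = [10, 11, 8, 1, 9].
Step 2: syndromes of r = [10, 3, 0, 6, 3] (all sums mod 13).
  S_0 = Σ v_i r_i = 10·10 + 11·3 + 8·0 + 1·6 + 9·3 = 166 ≡ 10.
  S_1 = Σ v_i α_i r_i = 10·1·10 + 11·3·3 + 8·2·0 + 1·4·6 + 9·6·3 = 385 ≡ 8.
  α_i^2 mod 13 = [1, 9, 4, 3, 10].
  S_2 = Σ v_i α_i^2 r_i = 10·1·10 + 11·9·3 + 8·4·0 + 1·3·6 + 9·10·3 = 685 ≡ 9.
  S = (10, 8, 9) ≠ 0, so r is not a codeword (an error is present).
Step 3: locate the error. For a single error e at position i, S_ℓ = v_i·e·α_i^ℓ, so α_err = S_1/S_0.
  S_0^{−1} = 10^{−1} = 4 (mod 13), so α_err = 8·4 = 32 ≡ 6 = α_5. Error position i = 5.
  Consistency check: S_2/S_1 = 9·5 = 45 ≡ 6 = α_err ✓ (single-error assumption holds).
Step 4: error magnitude e = S_0/v_5 = S_0·∏_{j≠5}(α_5 − α_j) = 10·3 = 30 ≡ 4 (mod 13).
Step 5: correct position 5: c_5 = r_5 − e = 3 − 4 ≡ 12 (mod 13). Hence c = [10, 3, 0, 6, 12].
  Check: interpolating c through the α_i gives m(x) = 7 + 3·x (degree < 2) with m(α_i) = c_i for every i, so c is indeed a codeword.
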